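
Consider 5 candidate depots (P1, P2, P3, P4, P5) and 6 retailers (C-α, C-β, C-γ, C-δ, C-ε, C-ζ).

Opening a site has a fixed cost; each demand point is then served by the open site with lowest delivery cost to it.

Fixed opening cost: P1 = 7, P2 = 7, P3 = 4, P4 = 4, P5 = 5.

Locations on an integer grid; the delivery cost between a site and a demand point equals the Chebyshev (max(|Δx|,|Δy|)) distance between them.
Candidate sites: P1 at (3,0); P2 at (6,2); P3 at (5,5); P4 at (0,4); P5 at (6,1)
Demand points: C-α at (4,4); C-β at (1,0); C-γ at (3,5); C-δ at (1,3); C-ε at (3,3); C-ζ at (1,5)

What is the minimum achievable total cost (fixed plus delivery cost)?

19

Open {P3, P4}: assign each demand point to its cheapest open site.
  C-α→P3 1, C-β→P4 4, C-γ→P3 2, C-δ→P4 1, C-ε→P3 2, C-ζ→P4 1
  delivery cost 11, fixed 8 → total 19.
Compare {P4}: delivery cost 16 + fixed 4 = 20.
Compare {P3}: delivery cost 18 + fixed 4 = 22.
Compare {P4, P5}: delivery cost 15 + fixed 9 = 24.
All other subsets cost ≥ 20. Minimum total cost: 19.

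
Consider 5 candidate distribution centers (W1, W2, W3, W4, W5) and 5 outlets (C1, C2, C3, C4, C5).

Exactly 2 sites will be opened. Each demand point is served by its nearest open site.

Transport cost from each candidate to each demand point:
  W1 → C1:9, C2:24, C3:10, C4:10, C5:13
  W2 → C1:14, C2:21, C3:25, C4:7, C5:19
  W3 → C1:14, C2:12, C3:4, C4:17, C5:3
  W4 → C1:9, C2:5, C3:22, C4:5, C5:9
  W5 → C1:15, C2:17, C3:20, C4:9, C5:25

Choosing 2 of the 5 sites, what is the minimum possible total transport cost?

Open {W3, W4}.
  C1→W4 9, C2→W4 5, C3→W3 4, C4→W4 5, C5→W3 3  ⇒ total 26.
Compare {W1, W3}: total 38.
Compare {W1, W4}: total 38.
No size-2 selection does better; minimum is 26.

26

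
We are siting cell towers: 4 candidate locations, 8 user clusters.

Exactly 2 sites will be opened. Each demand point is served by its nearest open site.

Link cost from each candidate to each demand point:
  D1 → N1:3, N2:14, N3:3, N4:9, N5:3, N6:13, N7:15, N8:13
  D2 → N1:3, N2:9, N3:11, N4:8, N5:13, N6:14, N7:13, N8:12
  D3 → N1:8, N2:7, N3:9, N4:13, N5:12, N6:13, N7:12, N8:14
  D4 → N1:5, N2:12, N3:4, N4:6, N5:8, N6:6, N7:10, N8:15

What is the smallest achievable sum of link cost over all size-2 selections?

56

Open {D1, D4}.
  N1→D1 3, N2→D4 12, N3→D1 3, N4→D4 6, N5→D1 3, N6→D4 6, N7→D4 10, N8→D1 13  ⇒ total 56.
Compare {D2, D4}: total 58.
Compare {D3, D4}: total 60.
No size-2 selection does better; minimum is 56.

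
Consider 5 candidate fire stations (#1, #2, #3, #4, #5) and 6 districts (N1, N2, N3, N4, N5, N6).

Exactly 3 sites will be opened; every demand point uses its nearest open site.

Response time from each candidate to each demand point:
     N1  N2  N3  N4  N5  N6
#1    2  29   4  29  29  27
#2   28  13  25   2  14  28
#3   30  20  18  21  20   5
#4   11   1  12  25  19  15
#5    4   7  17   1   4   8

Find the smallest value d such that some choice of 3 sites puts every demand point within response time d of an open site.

7

Open {#1, #3, #5}.
  Farthest demand point is N2 at response time 7 (to #5); all others are ≤ 7.
With {#1, #2, #5} the worst case is 8.
With {#1, #4, #5} the worst case is 8.
No size-3 selection achieves below 7.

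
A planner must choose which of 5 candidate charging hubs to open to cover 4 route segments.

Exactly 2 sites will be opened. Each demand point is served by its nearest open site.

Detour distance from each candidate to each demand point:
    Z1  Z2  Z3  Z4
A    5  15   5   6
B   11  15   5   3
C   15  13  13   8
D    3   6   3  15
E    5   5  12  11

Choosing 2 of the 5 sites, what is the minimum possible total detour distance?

Open {B, D}.
  Z1→D 3, Z2→D 6, Z3→D 3, Z4→B 3  ⇒ total 15.
Compare {A, D}: total 18.
Compare {B, E}: total 18.
No size-2 selection does better; minimum is 15.

15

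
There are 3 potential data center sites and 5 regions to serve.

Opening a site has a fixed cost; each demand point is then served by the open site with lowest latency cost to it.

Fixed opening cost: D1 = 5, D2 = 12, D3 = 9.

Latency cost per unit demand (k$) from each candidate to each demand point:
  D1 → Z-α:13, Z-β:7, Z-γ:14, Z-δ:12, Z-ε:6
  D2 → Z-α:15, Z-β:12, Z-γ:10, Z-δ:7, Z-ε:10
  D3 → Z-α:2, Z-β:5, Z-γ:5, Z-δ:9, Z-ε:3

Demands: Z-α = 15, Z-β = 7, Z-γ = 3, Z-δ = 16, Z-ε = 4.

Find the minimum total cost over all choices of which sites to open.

Open {D2, D3}: assign each demand point to its cheapest open site.
  Z-α→D3 15×2=30, Z-β→D3 7×5=35, Z-γ→D3 3×5=15, Z-δ→D2 16×7=112, Z-ε→D3 4×3=12
  latency cost 204, fixed 21 → total 225.
Compare {D1, D2, D3}: latency cost 204 + fixed 26 = 230.
Compare {D3}: latency cost 236 + fixed 9 = 245.
Compare {D1, D3}: latency cost 236 + fixed 14 = 250.
All other subsets cost ≥ 230. Minimum total cost: 225.

225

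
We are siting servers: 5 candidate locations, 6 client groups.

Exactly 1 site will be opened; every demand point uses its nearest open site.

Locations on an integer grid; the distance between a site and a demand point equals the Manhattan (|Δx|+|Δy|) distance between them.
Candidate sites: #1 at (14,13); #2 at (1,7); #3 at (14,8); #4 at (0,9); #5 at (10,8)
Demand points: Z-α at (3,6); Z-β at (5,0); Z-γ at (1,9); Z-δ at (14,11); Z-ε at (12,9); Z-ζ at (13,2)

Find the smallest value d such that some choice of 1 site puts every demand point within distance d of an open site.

Open {#5}.
  Farthest demand point is Z-β at distance 13 (to #5); all others are ≤ 13.
With {#2} the worst case is 17.
With {#3} the worst case is 17.
No size-1 selection achieves below 13.

13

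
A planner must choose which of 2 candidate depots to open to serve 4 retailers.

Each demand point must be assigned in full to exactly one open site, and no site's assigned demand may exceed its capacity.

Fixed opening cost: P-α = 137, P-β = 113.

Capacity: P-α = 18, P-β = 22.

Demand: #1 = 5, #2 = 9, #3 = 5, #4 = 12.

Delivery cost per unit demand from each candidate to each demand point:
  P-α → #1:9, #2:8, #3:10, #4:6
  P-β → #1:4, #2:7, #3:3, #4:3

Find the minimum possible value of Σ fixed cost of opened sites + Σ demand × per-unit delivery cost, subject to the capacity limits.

393

Open {P-α, P-β}; cheapest assignment that respects the capacities:
  P-α (cap 18, load 9): #2 — cost 9×8 = 72
  P-β (cap 22, load 22): #1, #3, #4 — cost 5×4 + 5×3 + 12×3 = 71
  Shipping 143, fixed 250 → total 393.
  Any other capacity-feasible assignment to {P-α, P-β} ships for at least 143.
Total demand is 31 and no other set of sites has combined capacity ≥ 31, so {P-α, P-β} is the only feasible choice of open sites. Minimum: 393.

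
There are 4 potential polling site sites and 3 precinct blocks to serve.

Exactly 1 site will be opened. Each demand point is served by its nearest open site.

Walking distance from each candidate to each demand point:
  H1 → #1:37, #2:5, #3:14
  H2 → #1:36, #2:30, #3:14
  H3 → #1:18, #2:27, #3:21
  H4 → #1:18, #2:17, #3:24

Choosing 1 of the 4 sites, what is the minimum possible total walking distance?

Open {H1}.
  #1→H1 37, #2→H1 5, #3→H1 14  ⇒ total 56.
Compare {H4}: total 59.
Compare {H3}: total 66.
No size-1 selection does better; minimum is 56.

56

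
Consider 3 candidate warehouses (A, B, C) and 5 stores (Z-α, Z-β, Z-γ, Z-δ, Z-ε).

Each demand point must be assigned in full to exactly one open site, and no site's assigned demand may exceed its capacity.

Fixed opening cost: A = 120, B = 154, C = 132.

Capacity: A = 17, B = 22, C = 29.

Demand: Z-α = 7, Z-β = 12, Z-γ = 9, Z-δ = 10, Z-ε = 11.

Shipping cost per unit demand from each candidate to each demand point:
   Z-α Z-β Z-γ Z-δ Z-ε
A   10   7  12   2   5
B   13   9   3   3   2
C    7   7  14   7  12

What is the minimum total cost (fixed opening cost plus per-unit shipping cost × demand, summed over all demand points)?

Open {B, C}; cheapest assignment that respects the capacities:
  B (cap 22, load 20): Z-γ, Z-ε — cost 9×3 + 11×2 = 49
  C (cap 29, load 29): Z-α, Z-β, Z-δ — cost 7×7 + 12×7 + 10×7 = 203
  Shipping 252, fixed 286 → total 538.
  Any other capacity-feasible assignment to {B, C} ships for at least 252.
Compare {A, B, C}: its best feasible assignment gives total 608.
Every other set of open sites that can feasibly serve all demand totals ≥ 608 even under its best assignment. Minimum: 538.

538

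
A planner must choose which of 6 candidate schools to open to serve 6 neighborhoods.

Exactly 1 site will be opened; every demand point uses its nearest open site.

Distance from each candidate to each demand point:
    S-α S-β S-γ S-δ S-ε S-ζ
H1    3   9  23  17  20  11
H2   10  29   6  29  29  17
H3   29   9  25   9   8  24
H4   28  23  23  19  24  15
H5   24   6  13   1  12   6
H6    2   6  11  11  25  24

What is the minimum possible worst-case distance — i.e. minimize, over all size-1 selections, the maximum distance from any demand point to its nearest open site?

23

Open {H1}.
  Farthest demand point is S-γ at distance 23 (to H1); all others are ≤ 23.
With {H5} the worst case is 24.
With {H6} the worst case is 25.
No size-1 selection achieves below 23.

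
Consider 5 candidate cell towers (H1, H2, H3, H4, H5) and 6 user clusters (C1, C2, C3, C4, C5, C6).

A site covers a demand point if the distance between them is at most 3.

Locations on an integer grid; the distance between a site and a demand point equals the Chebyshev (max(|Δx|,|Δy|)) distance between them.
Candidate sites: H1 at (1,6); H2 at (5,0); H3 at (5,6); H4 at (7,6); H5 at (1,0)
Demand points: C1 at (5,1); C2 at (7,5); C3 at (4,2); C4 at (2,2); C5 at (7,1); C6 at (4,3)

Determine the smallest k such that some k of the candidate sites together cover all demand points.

Coverage sets (demand points within 3 of each site):
  H1: {C6}
  H2: {C1, C3, C4, C5, C6}
  H3: {C2, C6}
  H4: {C2, C6}
  H5: {C3, C4, C6}
No single site covers all 6 demand points.
But {H2, H3} covers everything, so the minimum is 2.

2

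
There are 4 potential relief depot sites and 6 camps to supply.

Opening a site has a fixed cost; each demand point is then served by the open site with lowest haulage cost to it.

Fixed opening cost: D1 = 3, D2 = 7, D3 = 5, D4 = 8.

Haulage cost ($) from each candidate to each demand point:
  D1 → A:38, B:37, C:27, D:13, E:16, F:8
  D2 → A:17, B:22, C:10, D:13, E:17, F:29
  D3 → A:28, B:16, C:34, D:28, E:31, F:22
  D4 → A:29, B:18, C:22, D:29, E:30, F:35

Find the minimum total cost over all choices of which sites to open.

95

Open {D1, D2, D3}: assign each demand point to its cheapest open site.
  A→D2 17, B→D3 16, C→D2 10, D→D1 13, E→D1 16, F→D1 8
  haulage cost 80, fixed 15 → total 95.
Compare {D1, D2}: haulage cost 86 + fixed 10 = 96.
Compare {D1, D2, D4}: haulage cost 82 + fixed 18 = 100.
Compare {D1, D2, D3, D4}: haulage cost 80 + fixed 23 = 103.
All other subsets cost ≥ 96. Minimum total cost: 95.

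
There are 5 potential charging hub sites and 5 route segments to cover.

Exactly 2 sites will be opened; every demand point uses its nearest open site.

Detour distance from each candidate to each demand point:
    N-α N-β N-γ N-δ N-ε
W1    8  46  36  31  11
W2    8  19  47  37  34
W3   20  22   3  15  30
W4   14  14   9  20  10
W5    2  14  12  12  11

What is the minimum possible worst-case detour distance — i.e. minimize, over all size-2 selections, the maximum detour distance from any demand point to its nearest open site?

Open {W1, W5}.
  Farthest demand point is N-β at detour distance 14 (to W5); all others are ≤ 14.
With {W2, W5} the worst case is 14.
With {W3, W5} the worst case is 14.
No size-2 selection achieves below 14.

14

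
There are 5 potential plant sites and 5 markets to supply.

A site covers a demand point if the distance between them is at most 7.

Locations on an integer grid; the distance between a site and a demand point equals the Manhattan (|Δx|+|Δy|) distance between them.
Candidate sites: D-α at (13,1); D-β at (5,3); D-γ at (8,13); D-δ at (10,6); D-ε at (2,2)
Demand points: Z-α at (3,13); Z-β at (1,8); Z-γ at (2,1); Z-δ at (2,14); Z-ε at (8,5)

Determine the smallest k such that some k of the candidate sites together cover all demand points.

3

Coverage sets (demand points within 7 of each site):
  D-α: {}
  D-β: {Z-γ, Z-ε}
  D-γ: {Z-α, Z-δ}
  D-δ: {Z-ε}
  D-ε: {Z-β, Z-γ}
No 2 sites suffice: every size-2 union leaves at least one demand point uncovered.
But {D-β, D-γ, D-ε} covers everything, so the minimum is 3.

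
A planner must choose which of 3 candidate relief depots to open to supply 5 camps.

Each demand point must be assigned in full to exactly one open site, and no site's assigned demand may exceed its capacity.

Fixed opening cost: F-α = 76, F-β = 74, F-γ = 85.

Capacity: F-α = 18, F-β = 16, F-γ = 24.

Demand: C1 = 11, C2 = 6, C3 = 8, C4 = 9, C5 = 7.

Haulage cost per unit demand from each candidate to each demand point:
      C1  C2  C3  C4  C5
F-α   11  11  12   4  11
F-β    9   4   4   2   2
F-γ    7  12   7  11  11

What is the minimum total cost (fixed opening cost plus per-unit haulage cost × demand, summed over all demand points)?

442

Open {F-α, F-β, F-γ}; cheapest assignment that respects the capacities:
  F-α (cap 18, load 9): C4 — cost 9×4 = 36
  F-β (cap 16, load 13): C2, C5 — cost 6×4 + 7×2 = 38
  F-γ (cap 24, load 19): C1, C3 — cost 11×7 + 8×7 = 133
  Shipping 207, fixed 235 → total 442.
  Any other capacity-feasible assignment to {F-α, F-β, F-γ} ships for at least 207.
Compare {F-α, F-γ}: its best feasible assignment gives total 519.
Every other set of open sites that can feasibly serve all demand totals ≥ 519 even under its best assignment. Minimum: 442.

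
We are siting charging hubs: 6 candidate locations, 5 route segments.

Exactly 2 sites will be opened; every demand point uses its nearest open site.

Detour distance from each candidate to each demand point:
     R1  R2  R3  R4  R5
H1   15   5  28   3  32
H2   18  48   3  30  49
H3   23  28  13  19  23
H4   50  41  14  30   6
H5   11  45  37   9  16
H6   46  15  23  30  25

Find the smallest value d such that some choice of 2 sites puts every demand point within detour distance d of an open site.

15

Open {H1, H4}.
  Farthest demand point is R1 at detour distance 15 (to H1); all others are ≤ 15.
With {H1, H3} the worst case is 23.
With {H3, H6} the worst case is 23.
No size-2 selection achieves below 15.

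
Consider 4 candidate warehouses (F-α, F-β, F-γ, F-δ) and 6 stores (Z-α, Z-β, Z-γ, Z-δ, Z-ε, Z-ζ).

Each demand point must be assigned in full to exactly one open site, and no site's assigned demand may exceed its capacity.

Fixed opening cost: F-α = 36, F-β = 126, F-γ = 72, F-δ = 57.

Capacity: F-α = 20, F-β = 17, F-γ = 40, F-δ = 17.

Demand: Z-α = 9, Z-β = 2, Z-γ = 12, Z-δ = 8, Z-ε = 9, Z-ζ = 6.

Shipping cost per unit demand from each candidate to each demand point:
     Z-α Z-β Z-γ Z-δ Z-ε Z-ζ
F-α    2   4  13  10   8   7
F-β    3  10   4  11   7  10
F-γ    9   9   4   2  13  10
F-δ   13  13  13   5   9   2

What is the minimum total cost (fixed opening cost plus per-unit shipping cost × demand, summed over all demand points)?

Open {F-α, F-γ}; cheapest assignment that respects the capacities:
  F-α (cap 20, load 20): Z-α, Z-β, Z-ε — cost 9×2 + 2×4 + 9×8 = 98
  F-γ (cap 40, load 26): Z-γ, Z-δ, Z-ζ — cost 12×4 + 8×2 + 6×10 = 124
  Shipping 222, fixed 108 → total 330.
  Any other capacity-feasible assignment to {F-α, F-γ} ships for at least 222.
Compare {F-α, F-γ, F-δ}: its best feasible assignment gives total 339.
Compare {F-γ, F-δ}: its best feasible assignment gives total 385.
Every other set of open sites that can feasibly serve all demand totals ≥ 339 even under its best assignment. Minimum: 330.

330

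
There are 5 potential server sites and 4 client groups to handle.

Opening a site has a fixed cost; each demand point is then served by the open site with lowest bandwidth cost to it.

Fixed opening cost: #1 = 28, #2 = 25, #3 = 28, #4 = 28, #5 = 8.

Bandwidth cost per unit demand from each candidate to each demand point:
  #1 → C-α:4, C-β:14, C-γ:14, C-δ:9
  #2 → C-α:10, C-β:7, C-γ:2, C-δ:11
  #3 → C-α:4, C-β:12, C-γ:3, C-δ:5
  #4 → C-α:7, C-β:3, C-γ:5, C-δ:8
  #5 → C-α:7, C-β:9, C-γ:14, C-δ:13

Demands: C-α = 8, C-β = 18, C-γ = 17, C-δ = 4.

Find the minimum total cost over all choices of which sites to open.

213

Open {#3, #4}: assign each demand point to its cheapest open site.
  C-α→#3 8×4=32, C-β→#4 18×3=54, C-γ→#3 17×3=51, C-δ→#3 4×5=20
  bandwidth cost 157, fixed 56 → total 213.
Compare {#2, #3, #4}: bandwidth cost 140 + fixed 81 = 221.
Compare {#3, #4, #5}: bandwidth cost 157 + fixed 64 = 221.
Compare {#2, #4}: bandwidth cost 176 + fixed 53 = 229.
All other subsets cost ≥ 221. Minimum total cost: 213.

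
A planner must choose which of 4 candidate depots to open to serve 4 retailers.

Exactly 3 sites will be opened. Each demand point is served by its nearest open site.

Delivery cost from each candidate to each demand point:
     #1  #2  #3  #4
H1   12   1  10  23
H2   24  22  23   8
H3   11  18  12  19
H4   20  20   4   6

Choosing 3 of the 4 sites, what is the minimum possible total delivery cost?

22

Open {H1, H3, H4}.
  #1→H3 11, #2→H1 1, #3→H4 4, #4→H4 6  ⇒ total 22.
Compare {H1, H2, H4}: total 23.
Compare {H1, H2, H3}: total 30.
No size-3 selection does better; minimum is 22.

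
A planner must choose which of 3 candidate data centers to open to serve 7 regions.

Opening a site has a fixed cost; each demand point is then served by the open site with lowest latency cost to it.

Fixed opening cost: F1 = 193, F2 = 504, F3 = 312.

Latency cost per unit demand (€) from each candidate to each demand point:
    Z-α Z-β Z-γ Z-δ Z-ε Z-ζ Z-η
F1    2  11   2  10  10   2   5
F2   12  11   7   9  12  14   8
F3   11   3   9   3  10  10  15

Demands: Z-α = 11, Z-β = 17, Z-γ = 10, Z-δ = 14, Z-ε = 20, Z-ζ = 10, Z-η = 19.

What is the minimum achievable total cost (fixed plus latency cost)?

Open {F1}: assign each demand point to its cheapest open site.
  Z-α→F1 11×2=22, Z-β→F1 17×11=187, Z-γ→F1 10×2=20, Z-δ→F1 14×10=140, Z-ε→F1 20×10=200, Z-ζ→F1 10×2=20, Z-η→F1 19×5=95
  latency cost 684, fixed 193 → total 877.
Compare {F1, F3}: latency cost 450 + fixed 505 = 955.
Compare {F3}: latency cost 889 + fixed 312 = 1201.
Compare {F1, F2}: latency cost 670 + fixed 697 = 1367.
All other subsets cost ≥ 955. Minimum total cost: 877.

877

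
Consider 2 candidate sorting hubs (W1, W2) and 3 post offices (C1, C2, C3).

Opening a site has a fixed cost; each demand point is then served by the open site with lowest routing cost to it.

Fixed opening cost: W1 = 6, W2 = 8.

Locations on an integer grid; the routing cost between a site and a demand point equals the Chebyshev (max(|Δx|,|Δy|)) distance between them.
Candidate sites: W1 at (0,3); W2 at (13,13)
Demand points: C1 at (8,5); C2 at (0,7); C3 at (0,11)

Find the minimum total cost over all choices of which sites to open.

26

Open {W1}: assign each demand point to its cheapest open site.
  C1→W1 8, C2→W1 4, C3→W1 8
  routing cost 20, fixed 6 → total 26.
Compare {W1, W2}: routing cost 20 + fixed 14 = 34.
Compare {W2}: routing cost 34 + fixed 8 = 42.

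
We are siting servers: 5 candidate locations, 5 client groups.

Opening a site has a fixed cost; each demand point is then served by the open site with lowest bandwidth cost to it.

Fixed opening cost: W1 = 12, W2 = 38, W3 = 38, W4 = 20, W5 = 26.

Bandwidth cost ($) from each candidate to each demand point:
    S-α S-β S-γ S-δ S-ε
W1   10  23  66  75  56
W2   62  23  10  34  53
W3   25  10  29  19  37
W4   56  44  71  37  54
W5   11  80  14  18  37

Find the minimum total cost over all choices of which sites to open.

Open {W1, W5}: assign each demand point to its cheapest open site.
  S-α→W1 10, S-β→W1 23, S-γ→W5 14, S-δ→W5 18, S-ε→W5 37
  bandwidth cost 102, fixed 38 → total 140.
Compare {W3, W5}: bandwidth cost 90 + fixed 64 = 154.
Compare {W1, W3}: bandwidth cost 105 + fixed 50 = 155.
Compare {W3}: bandwidth cost 120 + fixed 38 = 158.
All other subsets cost ≥ 154. Minimum total cost: 140.

140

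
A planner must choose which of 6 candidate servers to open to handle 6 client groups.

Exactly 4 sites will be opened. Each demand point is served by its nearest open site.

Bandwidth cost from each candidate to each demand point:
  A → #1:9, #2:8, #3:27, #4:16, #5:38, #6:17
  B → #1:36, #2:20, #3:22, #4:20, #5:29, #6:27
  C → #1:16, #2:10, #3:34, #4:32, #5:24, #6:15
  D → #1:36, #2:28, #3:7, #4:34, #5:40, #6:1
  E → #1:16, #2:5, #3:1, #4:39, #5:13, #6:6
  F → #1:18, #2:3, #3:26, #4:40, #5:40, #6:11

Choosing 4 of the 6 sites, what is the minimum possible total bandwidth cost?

Open {A, D, E, F}.
  #1→A 9, #2→F 3, #3→E 1, #4→A 16, #5→E 13, #6→D 1  ⇒ total 43.
Compare {A, B, D, E}: total 45.
Compare {A, C, D, E}: total 45.
No size-4 selection does better; minimum is 43.

43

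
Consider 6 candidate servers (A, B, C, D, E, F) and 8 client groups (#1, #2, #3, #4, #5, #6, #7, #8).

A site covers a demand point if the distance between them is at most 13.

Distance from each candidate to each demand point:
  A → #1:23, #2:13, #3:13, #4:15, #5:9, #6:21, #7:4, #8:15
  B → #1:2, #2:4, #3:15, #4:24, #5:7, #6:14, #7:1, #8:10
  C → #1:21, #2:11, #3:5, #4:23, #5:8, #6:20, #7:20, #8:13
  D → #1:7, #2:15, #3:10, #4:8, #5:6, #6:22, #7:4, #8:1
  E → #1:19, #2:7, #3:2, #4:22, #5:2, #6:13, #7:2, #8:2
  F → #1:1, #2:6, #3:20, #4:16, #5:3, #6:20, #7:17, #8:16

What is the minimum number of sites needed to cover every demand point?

Coverage sets (demand points within 13 of each site):
  A: {#2, #3, #5, #7}
  B: {#1, #2, #5, #7, #8}
  C: {#2, #3, #5, #8}
  D: {#1, #3, #4, #5, #7, #8}
  E: {#2, #3, #5, #6, #7, #8}
  F: {#1, #2, #5}
No single site covers all 8 demand points.
But {D, E} covers everything, so the minimum is 2.

2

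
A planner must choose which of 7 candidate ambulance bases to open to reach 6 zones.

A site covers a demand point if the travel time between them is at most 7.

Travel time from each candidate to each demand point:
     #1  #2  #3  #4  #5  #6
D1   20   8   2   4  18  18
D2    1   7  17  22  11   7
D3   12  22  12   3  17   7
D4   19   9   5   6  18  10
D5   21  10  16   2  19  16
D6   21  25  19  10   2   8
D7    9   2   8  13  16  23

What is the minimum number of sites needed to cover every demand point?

3

Coverage sets (demand points within 7 of each site):
  D1: {#3, #4}
  D2: {#1, #2, #6}
  D3: {#4, #6}
  D4: {#3, #4}
  D5: {#4}
  D6: {#5}
  D7: {#2}
No 2 sites suffice: every size-2 union leaves at least one demand point uncovered.
But {D1, D2, D6} covers everything, so the minimum is 3.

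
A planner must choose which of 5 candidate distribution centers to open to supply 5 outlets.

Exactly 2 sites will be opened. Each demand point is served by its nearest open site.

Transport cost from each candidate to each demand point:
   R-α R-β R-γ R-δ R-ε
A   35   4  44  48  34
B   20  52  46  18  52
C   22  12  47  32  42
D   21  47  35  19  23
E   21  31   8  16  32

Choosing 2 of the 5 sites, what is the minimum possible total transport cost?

81

Open {A, E}.
  R-α→E 21, R-β→A 4, R-γ→E 8, R-δ→E 16, R-ε→E 32  ⇒ total 81.
Compare {C, E}: total 89.
Compare {D, E}: total 99.
No size-2 selection does better; minimum is 81.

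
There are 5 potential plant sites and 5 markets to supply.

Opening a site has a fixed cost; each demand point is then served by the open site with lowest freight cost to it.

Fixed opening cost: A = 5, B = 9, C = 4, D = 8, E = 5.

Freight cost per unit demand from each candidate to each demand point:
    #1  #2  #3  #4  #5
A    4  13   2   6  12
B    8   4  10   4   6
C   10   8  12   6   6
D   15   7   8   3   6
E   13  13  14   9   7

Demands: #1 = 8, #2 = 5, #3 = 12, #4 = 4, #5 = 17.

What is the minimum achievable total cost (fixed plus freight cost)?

208

Open {A, B}: assign each demand point to its cheapest open site.
  #1→A 8×4=32, #2→B 5×4=20, #3→A 12×2=24, #4→B 4×4=16, #5→B 17×6=102
  freight cost 194, fixed 14 → total 208.
Compare {A, B, C}: freight cost 194 + fixed 18 = 212.
Compare {A, B, D}: freight cost 190 + fixed 22 = 212.
Compare {A, B, E}: freight cost 194 + fixed 19 = 213.
All other subsets cost ≥ 212. Minimum total cost: 208.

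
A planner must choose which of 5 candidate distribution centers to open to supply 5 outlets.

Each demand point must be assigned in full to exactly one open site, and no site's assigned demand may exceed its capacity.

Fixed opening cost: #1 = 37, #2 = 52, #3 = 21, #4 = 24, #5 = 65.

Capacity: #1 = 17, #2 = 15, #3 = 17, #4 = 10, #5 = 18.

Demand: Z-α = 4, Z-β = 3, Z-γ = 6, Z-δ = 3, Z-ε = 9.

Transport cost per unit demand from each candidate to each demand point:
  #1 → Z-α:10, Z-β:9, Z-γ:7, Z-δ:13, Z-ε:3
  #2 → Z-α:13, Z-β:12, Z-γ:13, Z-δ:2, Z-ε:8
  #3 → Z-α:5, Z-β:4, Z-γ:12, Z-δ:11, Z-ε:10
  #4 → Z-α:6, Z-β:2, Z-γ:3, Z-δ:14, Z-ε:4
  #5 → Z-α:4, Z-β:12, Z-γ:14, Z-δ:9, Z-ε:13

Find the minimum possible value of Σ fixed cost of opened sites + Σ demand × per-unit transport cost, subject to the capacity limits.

Open {#1, #3, #4}; cheapest assignment that respects the capacities:
  #1 (cap 17, load 9): Z-ε — cost 9×3 = 27
  #3 (cap 17, load 7): Z-α, Z-δ — cost 4×5 + 3×11 = 53
  #4 (cap 10, load 9): Z-β, Z-γ — cost 3×2 + 6×3 = 24
  Shipping 104, fixed 82 → total 186.
  Any other capacity-feasible assignment to {#1, #3, #4} ships for at least 104.
Compare {#1, #4}: its best feasible assignment gives total 191.
Compare {#1, #3}: its best feasible assignment gives total 192.
Every other set of open sites that can feasibly serve all demand totals ≥ 191 even under its best assignment. Minimum: 186.

186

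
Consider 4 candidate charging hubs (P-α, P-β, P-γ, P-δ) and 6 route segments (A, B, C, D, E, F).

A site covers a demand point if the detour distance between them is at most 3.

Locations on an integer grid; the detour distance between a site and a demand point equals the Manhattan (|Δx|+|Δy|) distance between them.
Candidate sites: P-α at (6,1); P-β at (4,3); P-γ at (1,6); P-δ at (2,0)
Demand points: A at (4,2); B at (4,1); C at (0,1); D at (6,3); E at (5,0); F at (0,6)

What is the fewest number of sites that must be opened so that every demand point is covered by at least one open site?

Coverage sets (demand points within 3 of each site):
  P-α: {A, B, D, E}
  P-β: {A, B, D}
  P-γ: {F}
  P-δ: {B, C, E}
No 2 sites suffice: every size-2 union leaves at least one demand point uncovered.
But {P-α, P-γ, P-δ} covers everything, so the minimum is 3.

3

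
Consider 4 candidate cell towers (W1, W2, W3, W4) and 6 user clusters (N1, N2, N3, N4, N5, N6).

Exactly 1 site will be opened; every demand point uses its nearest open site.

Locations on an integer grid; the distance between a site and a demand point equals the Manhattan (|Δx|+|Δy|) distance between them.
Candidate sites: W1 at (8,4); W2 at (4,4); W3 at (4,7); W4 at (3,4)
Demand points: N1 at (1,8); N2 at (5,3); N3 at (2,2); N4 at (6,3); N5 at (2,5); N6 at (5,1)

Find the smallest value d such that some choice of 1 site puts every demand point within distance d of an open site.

6

Open {W4}.
  Farthest demand point is N1 at distance 6 (to W4); all others are ≤ 6.
With {W2} the worst case is 7.
With {W3} the worst case is 7.
No size-1 selection achieves below 6.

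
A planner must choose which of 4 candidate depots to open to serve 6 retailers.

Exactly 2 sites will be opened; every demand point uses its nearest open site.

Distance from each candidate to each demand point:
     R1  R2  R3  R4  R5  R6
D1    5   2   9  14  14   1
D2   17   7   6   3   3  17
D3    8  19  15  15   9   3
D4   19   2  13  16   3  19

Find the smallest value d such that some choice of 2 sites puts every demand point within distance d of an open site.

Open {D1, D2}.
  Farthest demand point is R3 at distance 6 (to D2); all others are ≤ 6.
With {D2, D3} the worst case is 8.
With {D1, D3} the worst case is 14.
No size-2 selection achieves below 6.

6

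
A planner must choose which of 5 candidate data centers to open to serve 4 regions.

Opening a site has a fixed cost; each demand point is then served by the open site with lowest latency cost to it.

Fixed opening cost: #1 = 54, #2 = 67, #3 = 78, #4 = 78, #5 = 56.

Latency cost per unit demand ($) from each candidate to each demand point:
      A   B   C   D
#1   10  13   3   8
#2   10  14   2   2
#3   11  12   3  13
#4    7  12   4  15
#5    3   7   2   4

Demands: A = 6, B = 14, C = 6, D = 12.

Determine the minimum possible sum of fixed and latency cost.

232

Open {#5}: assign each demand point to its cheapest open site.
  A→#5 6×3=18, B→#5 14×7=98, C→#5 6×2=12, D→#5 12×4=48
  latency cost 176, fixed 56 → total 232.
Compare {#2, #5}: latency cost 152 + fixed 123 = 275.
Compare {#1, #5}: latency cost 176 + fixed 110 = 286.
Compare {#3, #5}: latency cost 176 + fixed 134 = 310.
All other subsets cost ≥ 275. Minimum total cost: 232.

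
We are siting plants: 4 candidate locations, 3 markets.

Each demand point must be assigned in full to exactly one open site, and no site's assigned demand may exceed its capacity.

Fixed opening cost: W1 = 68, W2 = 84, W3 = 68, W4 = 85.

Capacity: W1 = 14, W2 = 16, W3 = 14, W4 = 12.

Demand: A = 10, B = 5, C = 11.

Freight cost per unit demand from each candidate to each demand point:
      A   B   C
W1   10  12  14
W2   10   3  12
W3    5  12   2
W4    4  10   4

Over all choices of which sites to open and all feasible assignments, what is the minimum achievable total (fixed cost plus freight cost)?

Open {W2, W3}; cheapest assignment that respects the capacities:
  W2 (cap 16, load 15): A, B — cost 10×10 + 5×3 = 115
  W3 (cap 14, load 11): C — cost 11×2 = 22
  Shipping 137, fixed 152 → total 289.
  Any other capacity-feasible assignment to {W2, W3} ships for at least 137.
Compare {W2, W3, W4}: its best feasible assignment gives total 314.
Compare {W2, W4}: its best feasible assignment gives total 328.
Every other set of open sites that can feasibly serve all demand totals ≥ 314 even under its best assignment. Minimum: 289.

289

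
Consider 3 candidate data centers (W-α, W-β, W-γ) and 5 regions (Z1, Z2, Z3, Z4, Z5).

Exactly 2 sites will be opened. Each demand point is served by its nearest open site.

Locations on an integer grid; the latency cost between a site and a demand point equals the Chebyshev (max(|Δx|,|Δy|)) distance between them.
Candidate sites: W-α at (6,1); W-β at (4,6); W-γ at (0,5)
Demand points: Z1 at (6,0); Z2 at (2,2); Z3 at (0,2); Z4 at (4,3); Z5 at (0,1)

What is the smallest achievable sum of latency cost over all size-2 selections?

Open {W-α, W-γ}.
  Z1→W-α 1, Z2→W-γ 3, Z3→W-γ 3, Z4→W-α 2, Z5→W-γ 4  ⇒ total 13.
Compare {W-α, W-β}: total 16.
Compare {W-β, W-γ}: total 19.

13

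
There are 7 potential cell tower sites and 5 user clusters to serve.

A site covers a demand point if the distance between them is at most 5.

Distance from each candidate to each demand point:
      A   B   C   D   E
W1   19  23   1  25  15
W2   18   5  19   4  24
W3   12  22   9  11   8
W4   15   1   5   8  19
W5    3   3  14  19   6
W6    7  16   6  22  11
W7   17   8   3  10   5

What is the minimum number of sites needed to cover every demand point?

Coverage sets (demand points within 5 of each site):
  W1: {C}
  W2: {B, D}
  W3: {}
  W4: {B, C}
  W5: {A, B}
  W6: {}
  W7: {C, E}
No 2 sites suffice: every size-2 union leaves at least one demand point uncovered.
But {W2, W5, W7} covers everything, so the minimum is 3.

3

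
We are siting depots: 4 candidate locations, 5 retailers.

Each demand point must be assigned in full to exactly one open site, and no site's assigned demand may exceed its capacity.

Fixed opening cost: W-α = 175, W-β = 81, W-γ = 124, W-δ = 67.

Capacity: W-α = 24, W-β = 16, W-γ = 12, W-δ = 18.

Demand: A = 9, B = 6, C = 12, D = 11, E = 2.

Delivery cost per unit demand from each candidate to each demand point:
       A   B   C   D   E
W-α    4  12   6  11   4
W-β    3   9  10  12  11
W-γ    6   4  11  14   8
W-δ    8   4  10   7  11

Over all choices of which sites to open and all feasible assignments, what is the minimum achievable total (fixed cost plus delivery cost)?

Open {W-α, W-δ}; cheapest assignment that respects the capacities:
  W-α (cap 24, load 23): A, C, E — cost 9×4 + 12×6 + 2×4 = 116
  W-δ (cap 18, load 17): B, D — cost 6×4 + 11×7 = 101
  Shipping 217, fixed 242 → total 459.
  Any other capacity-feasible assignment to {W-α, W-δ} ships for at least 217.
Compare {W-α, W-β, W-δ}: its best feasible assignment gives total 531.
Compare {W-β, W-γ, W-δ}: its best feasible assignment gives total 554.
Every other set of open sites that can feasibly serve all demand totals ≥ 531 even under its best assignment. Minimum: 459.

459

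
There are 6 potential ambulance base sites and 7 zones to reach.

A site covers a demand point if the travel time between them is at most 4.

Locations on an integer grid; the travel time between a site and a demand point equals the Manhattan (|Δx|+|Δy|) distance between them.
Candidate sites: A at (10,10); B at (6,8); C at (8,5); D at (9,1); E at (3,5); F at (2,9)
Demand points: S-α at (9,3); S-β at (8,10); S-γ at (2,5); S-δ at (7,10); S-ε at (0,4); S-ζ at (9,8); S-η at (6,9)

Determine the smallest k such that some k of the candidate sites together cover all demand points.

Coverage sets (demand points within 4 of each site):
  A: {S-β, S-δ, S-ζ}
  B: {S-β, S-δ, S-ζ, S-η}
  C: {S-α, S-ζ}
  D: {S-α}
  E: {S-γ, S-ε}
  F: {S-γ, S-η}
No 2 sites suffice: every size-2 union leaves at least one demand point uncovered.
But {B, C, E} covers everything, so the minimum is 3.

3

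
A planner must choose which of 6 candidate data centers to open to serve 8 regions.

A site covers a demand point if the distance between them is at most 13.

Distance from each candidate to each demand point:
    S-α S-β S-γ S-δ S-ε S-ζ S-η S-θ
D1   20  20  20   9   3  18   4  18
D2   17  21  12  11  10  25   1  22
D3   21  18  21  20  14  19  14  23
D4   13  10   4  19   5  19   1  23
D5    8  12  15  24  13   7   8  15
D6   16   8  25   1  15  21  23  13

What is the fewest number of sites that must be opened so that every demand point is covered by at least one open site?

3

Coverage sets (demand points within 13 of each site):
  D1: {S-δ, S-ε, S-η}
  D2: {S-γ, S-δ, S-ε, S-η}
  D3: {}
  D4: {S-α, S-β, S-γ, S-ε, S-η}
  D5: {S-α, S-β, S-ε, S-ζ, S-η}
  D6: {S-β, S-δ, S-θ}
No 2 sites suffice: every size-2 union leaves at least one demand point uncovered.
But {D2, D5, D6} covers everything, so the minimum is 3.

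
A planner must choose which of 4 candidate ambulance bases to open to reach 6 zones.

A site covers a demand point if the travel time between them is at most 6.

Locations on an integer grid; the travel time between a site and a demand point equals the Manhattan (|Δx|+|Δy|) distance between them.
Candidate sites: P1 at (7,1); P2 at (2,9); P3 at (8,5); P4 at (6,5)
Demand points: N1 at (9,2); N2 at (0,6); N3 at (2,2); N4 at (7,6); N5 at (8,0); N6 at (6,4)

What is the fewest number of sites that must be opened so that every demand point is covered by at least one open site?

Coverage sets (demand points within 6 of each site):
  P1: {N1, N3, N4, N5, N6}
  P2: {N2}
  P3: {N1, N4, N5, N6}
  P4: {N1, N4, N6}
No single site covers all 6 demand points.
But {P1, P2} covers everything, so the minimum is 2.

2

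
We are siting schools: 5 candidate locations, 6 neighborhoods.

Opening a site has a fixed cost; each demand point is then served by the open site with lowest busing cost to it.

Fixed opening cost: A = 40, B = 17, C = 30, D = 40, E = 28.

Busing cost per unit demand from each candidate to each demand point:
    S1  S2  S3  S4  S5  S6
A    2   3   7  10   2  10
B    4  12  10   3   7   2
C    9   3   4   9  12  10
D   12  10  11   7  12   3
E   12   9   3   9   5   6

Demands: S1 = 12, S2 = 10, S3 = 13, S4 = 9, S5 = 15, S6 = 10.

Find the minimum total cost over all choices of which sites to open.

Open {A, B, E}: assign each demand point to its cheapest open site.
  S1→A 12×2=24, S2→A 10×3=30, S3→E 13×3=39, S4→B 9×3=27, S5→A 15×2=30, S6→B 10×2=20
  busing cost 170, fixed 85 → total 255.
Compare {A, B, C}: busing cost 183 + fixed 87 = 270.
Compare {A, B}: busing cost 222 + fixed 57 = 279.
Compare {A, B, C, E}: busing cost 170 + fixed 115 = 285.
All other subsets cost ≥ 270. Minimum total cost: 255.

255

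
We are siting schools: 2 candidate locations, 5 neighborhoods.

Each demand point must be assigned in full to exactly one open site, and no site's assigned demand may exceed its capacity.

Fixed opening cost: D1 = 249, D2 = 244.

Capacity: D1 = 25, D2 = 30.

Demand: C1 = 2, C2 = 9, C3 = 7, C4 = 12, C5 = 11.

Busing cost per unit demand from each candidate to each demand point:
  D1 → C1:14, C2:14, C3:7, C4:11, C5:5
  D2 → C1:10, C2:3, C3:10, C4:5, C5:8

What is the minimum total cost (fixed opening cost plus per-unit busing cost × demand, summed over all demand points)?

704

Open {D1, D2}; cheapest assignment that respects the capacities:
  D1 (cap 25, load 18): C3, C5 — cost 7×7 + 11×5 = 104
  D2 (cap 30, load 23): C1, C2, C4 — cost 2×10 + 9×3 + 12×5 = 107
  Shipping 211, fixed 493 → total 704.
  Any other capacity-feasible assignment to {D1, D2} ships for at least 211.
Total demand is 41 and no other set of sites has combined capacity ≥ 41, so {D1, D2} is the only feasible choice of open sites. Minimum: 704.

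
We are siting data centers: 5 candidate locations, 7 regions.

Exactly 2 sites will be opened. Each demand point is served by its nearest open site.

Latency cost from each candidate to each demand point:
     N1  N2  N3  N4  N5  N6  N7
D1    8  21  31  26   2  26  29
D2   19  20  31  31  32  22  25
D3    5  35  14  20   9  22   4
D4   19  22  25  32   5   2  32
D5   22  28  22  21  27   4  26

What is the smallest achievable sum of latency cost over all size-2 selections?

72

Open {D3, D4}.
  N1→D3 5, N2→D4 22, N3→D3 14, N4→D3 20, N5→D4 5, N6→D4 2, N7→D3 4  ⇒ total 72.
Compare {D3, D5}: total 84.
Compare {D1, D3}: total 88.
No size-2 selection does better; minimum is 72.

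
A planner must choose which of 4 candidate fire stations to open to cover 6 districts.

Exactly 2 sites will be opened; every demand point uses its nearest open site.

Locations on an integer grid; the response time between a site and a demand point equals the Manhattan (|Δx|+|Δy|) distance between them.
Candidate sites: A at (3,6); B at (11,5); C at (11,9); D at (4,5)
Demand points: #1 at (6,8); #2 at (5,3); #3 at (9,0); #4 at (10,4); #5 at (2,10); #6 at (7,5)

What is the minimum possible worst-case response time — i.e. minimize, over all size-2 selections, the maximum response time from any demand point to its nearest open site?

Open {A, B}.
  Farthest demand point is #3 at response time 7 (to B); all others are ≤ 7.
With {B, D} the worst case is 7.
With {A, D} the worst case is 10.
No size-2 selection achieves below 7.

7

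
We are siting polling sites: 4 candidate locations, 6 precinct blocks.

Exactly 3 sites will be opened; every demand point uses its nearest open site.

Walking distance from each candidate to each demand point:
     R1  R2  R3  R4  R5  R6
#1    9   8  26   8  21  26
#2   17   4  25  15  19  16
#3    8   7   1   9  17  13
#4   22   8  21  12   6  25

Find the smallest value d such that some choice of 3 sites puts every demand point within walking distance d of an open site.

Open {#1, #3, #4}.
  Farthest demand point is R6 at walking distance 13 (to #3); all others are ≤ 13.
With {#2, #3, #4} the worst case is 13.
With {#1, #2, #3} the worst case is 17.
No size-3 selection achieves below 13.

13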